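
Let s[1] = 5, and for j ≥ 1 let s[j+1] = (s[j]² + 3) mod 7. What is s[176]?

Computing terms: s[1] = 5,  s[2] = 0,  s[3] = 3,  s[4] = 5.
The sequence repeats with period 3.
So s[176] = s[1 + ((176-1) mod 3)] = s[2] = 0.

0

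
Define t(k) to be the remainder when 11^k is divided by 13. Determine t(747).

Computing terms: t(1) = 11, t(2) = 4, t(3) = 5, t(4) = 3, t(5) = 7, t(6) = 12, t(7) = 2, t(8) = 9, t(9) = 8, t(10) = 10, t(11) = 6, t(12) = 1, t(13) = 11.
The sequence repeats with period 12.
(747 - 1) mod 12 = 2, so t(747) = t(3) = 5.

5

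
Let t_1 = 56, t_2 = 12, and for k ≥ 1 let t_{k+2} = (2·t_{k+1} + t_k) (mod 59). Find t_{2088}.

48

t_1 = 56; t_2 = 12; t_3 = 21; t_4 = 54; t_5 = 11; t_6 = 17; t_7 = 45; t_8 = 48; t_9 = 23; t_{10} = 35; t_{11} = 34; t_{12} = 44; t_{13} = 4; t_{14} = 52; t_{15} = 49; t_{16} = 32; t_{17} = 54; t_{18} = 22; t_{19} = 39; t_{20} = 41; t_{21} = 3; t_{22} = 47; t_{23} = 38; t_{24} = 5; t_{25} = 48; t_{26} = 42; t_{27} = 14; t_{28} = 11; t_{29} = 36; t_{30} = 24; t_{31} = 25; t_{32} = 15; t_{33} = 55; t_{34} = 7; t_{35} = 10; t_{36} = 27; t_{37} = 5; t_{38} = 37; t_{39} = 20; t_{40} = 18; t_{41} = 56; t_{42} = 12.
Since (t_{41}, t_{42}) = (t_1, t_2) = (56, 12) (two consecutive terms determine the rest), the sequence is periodic with period 40.
So t_{2088} = t_{1 + ((2088-1) mod 40)} = t_8 = 48.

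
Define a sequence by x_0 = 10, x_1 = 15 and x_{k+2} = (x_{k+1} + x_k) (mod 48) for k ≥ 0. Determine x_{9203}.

13

Computing terms: x_0 = 10, x_1 = 15, x_2 = 25, x_3 = 40, x_4 = 17, x_5 = 9, x_6 = 26, x_7 = 35, x_8 = 13, x_9 = 0, x_{10} = 13, x_{11} = 13, x_{12} = 26, x_{13} = 39, x_{14} = 17, x_{15} = 8, x_{16} = 25, x_{17} = 33, x_{18} = 10, x_{19} = 43, x_{20} = 5, x_{21} = 0, x_{22} = 5, x_{23} = 5, x_{24} = 10, x_{25} = 15.
Since (x_{24}, x_{25}) = (x_0, x_1) = (10, 15) (two consecutive terms determine the rest), the sequence is periodic with period 24.
(9203 - 0) mod 24 = 11, so x_{9203} = x_{11} = 13.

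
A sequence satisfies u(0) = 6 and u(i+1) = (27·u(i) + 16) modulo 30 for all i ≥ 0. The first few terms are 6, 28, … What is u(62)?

u(0) = 6, u(1) = 28, u(2) = 22, u(3) = 10, u(4) = 16, u(5) = 28.
Since u(5) = u(1) = 28, the sequence is eventually periodic: after a pre-period of length 1 it cycles with period 4.
For i ≥ 1, u(i) depends only on (i - 1) mod 4. (62 - 1) mod 4 = 1, so u(62) = u(2) = 22.

22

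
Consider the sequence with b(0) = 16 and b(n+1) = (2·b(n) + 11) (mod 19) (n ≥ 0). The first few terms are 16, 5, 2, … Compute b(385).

Listing terms: b(0) = 16; b(1) = 5; b(2) = 2; b(3) = 15; b(4) = 3; b(5) = 17; b(6) = 7; b(7) = 6; b(8) = 4; b(9) = 0; b(10) = 11; b(11) = 14; b(12) = 1; b(13) = 13; b(14) = 18; b(15) = 9; b(16) = 10; b(17) = 12; b(18) = 16.
Since b(18) = b(0) = 16, the sequence is periodic with period 18.
(385 - 0) mod 18 = 7, so b(385) = b(7) = 6.

6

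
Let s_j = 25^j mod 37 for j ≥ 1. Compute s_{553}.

21

Listing terms: s_1 = 25; s_2 = 33; s_3 = 11; s_4 = 16; s_5 = 30; s_6 = 10; s_7 = 28; s_8 = 34; s_9 = 36; s_{10} = 12; s_{11} = 4; s_{12} = 26; s_{13} = 21; s_{14} = 7; s_{15} = 27; s_{16} = 9; s_{17} = 3; s_{18} = 1; s_{19} = 25.
Since s_{19} = s_1 = 25, the sequence is periodic with period 18.
So s_{553} = s_{1 + ((553-1) mod 18)} = s_{13} = 21.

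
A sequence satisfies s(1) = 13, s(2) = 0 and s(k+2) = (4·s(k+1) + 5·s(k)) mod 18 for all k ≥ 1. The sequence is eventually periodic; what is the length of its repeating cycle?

s(1) = 13, s(2) = 0, s(3) = 11, s(4) = 8, s(5) = 15, s(6) = 10, s(7) = 7, s(8) = 6, s(9) = 5, s(10) = 14, s(11) = 9, s(12) = 16, s(13) = 1, s(14) = 12, s(15) = 17, s(16) = 2, s(17) = 3, s(18) = 4, s(19) = 13, s(20) = 0.
The sequence repeats with period 18.

18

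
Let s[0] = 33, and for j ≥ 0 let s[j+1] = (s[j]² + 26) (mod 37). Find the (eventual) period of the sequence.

We have s[0] = 33, s[1] = 5, s[2] = 14, s[3] = 0, s[4] = 26, s[5] = 36, s[6] = 27, s[7] = 15, s[8] = 29, s[9] = 16, s[10] = 23, s[11] = 0.
Since s[11] = s[3] = 0, the sequence is eventually periodic: after a pre-period of length 3 it cycles with period 8.

8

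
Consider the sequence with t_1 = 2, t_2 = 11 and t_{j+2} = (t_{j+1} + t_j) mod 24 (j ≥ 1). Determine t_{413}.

t_1 = 2,  t_2 = 11,  t_3 = 13,  t_4 = 0,  t_5 = 13,  t_6 = 13,  t_7 = 2,  t_8 = 15,  t_9 = 17,  t_{10} = 8,  t_{11} = 1,  t_{12} = 9,  t_{13} = 10,  t_{14} = 19,  t_{15} = 5,  t_{16} = 0,  t_{17} = 5,  t_{18} = 5,  t_{19} = 10,  t_{20} = 15,  t_{21} = 1,  t_{22} = 16,  t_{23} = 17,  t_{24} = 9,  t_{25} = 2,  t_{26} = 11.
The sequence repeats with period 24.
(413 - 1) mod 24 = 4, so t_{413} = t_5 = 13.

13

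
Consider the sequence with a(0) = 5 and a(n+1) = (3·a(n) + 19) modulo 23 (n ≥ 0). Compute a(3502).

Computing terms: a(0) = 5, a(1) = 11, a(2) = 6, a(3) = 14, a(4) = 15, a(5) = 18, a(6) = 4, a(7) = 8, a(8) = 20, a(9) = 10, a(10) = 3, a(11) = 5.
Since a(11) = a(0) = 5, the sequence is periodic with period 11.
(3502 - 0) mod 11 = 4, so a(3502) = a(4) = 15.

15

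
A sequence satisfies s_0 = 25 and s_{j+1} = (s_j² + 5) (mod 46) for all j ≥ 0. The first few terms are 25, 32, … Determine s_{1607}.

28

Listing terms: s_0 = 25,  s_1 = 32,  s_2 = 17,  s_3 = 18,  s_4 = 7,  s_5 = 8,  s_6 = 23,  s_7 = 28,  s_8 = 7.
Since s_8 = s_4 = 7, the sequence is eventually periodic: after a pre-period of length 4 it cycles with period 4.
For j ≥ 4, s_j depends only on (j - 4) mod 4. (1607 - 4) mod 4 = 3, so s_{1607} = s_7 = 28.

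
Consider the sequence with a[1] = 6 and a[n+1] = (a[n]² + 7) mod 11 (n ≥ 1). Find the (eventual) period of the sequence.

We have a[1] = 6; a[2] = 10; a[3] = 8; a[4] = 5; a[5] = 10.
Since a[5] = a[2] = 10, the sequence is eventually periodic: after a pre-period of length 1 it cycles with period 3.

3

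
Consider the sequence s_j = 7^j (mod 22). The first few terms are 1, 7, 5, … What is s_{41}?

Computing terms: s_0 = 1, s_1 = 7, s_2 = 5, s_3 = 13, s_4 = 3, s_5 = 21, s_6 = 15, s_7 = 17, s_8 = 9, s_9 = 19, s_{10} = 1.
Since s_{10} = s_0 = 1, the sequence is periodic with period 10.
(41 - 0) mod 10 = 1, so s_{41} = s_1 = 7.

7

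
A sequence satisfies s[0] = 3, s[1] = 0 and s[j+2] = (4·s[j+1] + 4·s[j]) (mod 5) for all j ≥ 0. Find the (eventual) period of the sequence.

s[0] = 3; s[1] = 0; s[2] = 2; s[3] = 3; s[4] = 0.
Since (s[3], s[4]) = (s[0], s[1]) = (3, 0) (two consecutive terms determine the rest), the sequence is periodic with period 3.

3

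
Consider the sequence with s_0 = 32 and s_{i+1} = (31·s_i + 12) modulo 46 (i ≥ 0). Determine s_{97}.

6

Computing terms: s_0 = 32,  s_1 = 38,  s_2 = 40,  s_3 = 10,  s_4 = 0,  s_5 = 12,  s_6 = 16,  s_7 = 2,  s_8 = 28,  s_9 = 6,  s_{10} = 14,  s_{11} = 32.
The sequence repeats with period 11.
(97 - 0) mod 11 = 9, so s_{97} = s_9 = 6.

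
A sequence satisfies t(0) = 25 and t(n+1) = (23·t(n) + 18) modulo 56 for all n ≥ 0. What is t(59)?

t(0) = 25; t(1) = 33; t(2) = 49; t(3) = 25.
The sequence repeats with period 3.
So t(59) = t(0 + ((59-0) mod 3)) = t(2) = 49.

49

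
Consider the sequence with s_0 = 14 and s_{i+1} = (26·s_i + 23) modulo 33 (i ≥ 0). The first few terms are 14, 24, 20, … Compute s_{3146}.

2

Computing terms: s_0 = 14,  s_1 = 24,  s_2 = 20,  s_3 = 15,  s_4 = 17,  s_5 = 3,  s_6 = 2,  s_7 = 9,  s_8 = 26,  s_9 = 6,  s_{10} = 14.
Since s_{10} = s_0 = 14, the sequence is periodic with period 10.
(3146 - 0) mod 10 = 6, so s_{3146} = s_6 = 2.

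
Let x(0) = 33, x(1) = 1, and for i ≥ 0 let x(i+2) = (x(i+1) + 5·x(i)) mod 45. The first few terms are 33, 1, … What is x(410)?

16

Listing terms: x(0) = 33, x(1) = 1, x(2) = 31, x(3) = 36, x(4) = 11, x(5) = 11, x(6) = 21, x(7) = 31, x(8) = 1, x(9) = 21, x(10) = 26, x(11) = 41, x(12) = 36, x(13) = 16, x(14) = 16, x(15) = 6, x(16) = 41, x(17) = 26, x(18) = 6, x(19) = 1, x(20) = 31.
Since (x(19), x(20)) = (x(1), x(2)) = (1, 31) (two consecutive terms determine the rest), the sequence is eventually periodic: after a pre-period of length 1 it cycles with period 18.
For i ≥ 1, x(i) depends only on (i - 1) mod 18. (410 - 1) mod 18 = 13, so x(410) = x(14) = 16.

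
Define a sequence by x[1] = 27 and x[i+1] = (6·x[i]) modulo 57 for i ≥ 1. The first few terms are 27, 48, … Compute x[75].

Listing terms: x[1] = 27, x[2] = 48, x[3] = 3, x[4] = 18, x[5] = 51, x[6] = 21, x[7] = 12, x[8] = 15, x[9] = 33, x[10] = 27.
The sequence repeats with period 9.
(75 - 1) mod 9 = 2, so x[75] = x[3] = 3.

3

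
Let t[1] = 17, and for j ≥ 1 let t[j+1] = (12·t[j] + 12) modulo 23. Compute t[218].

t[1] = 17, t[2] = 9, t[3] = 5, t[4] = 3, t[5] = 2, t[6] = 13, t[7] = 7, t[8] = 4, t[9] = 14, t[10] = 19, t[11] = 10, t[12] = 17.
The sequence repeats with period 11.
So t[218] = t[1 + ((218-1) mod 11)] = t[9] = 14.

14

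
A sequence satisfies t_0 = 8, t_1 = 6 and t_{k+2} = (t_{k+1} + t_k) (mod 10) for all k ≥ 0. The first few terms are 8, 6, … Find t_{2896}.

2

We have t_0 = 8, t_1 = 6, t_2 = 4, t_3 = 0, t_4 = 4, t_5 = 4, t_6 = 8, t_7 = 2, t_8 = 0, t_9 = 2, t_{10} = 2, t_{11} = 4, t_{12} = 6, t_{13} = 0, t_{14} = 6, t_{15} = 6, t_{16} = 2, t_{17} = 8, t_{18} = 0, t_{19} = 8, t_{20} = 8, t_{21} = 6.
Since (t_{20}, t_{21}) = (t_0, t_1) = (8, 6) (two consecutive terms determine the rest), the sequence is periodic with period 20.
So t_{2896} = t_{0 + ((2896-0) mod 20)} = t_{16} = 2.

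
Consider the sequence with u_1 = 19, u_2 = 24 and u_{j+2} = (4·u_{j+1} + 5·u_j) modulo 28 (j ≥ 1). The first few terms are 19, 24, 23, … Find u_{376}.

16

We have u_1 = 19, u_2 = 24, u_3 = 23, u_4 = 16, u_5 = 11, u_6 = 12, u_7 = 19, u_8 = 24.
Since (u_7, u_8) = (u_1, u_2) = (19, 24) (two consecutive terms determine the rest), the sequence is periodic with period 6.
(376 - 1) mod 6 = 3, so u_{376} = u_4 = 16.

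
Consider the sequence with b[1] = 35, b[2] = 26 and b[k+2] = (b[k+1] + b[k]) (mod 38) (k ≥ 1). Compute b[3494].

Computing terms: b[1] = 35, b[2] = 26, b[3] = 23, b[4] = 11, b[5] = 34, b[6] = 7, b[7] = 3, b[8] = 10, b[9] = 13, b[10] = 23, b[11] = 36, b[12] = 21, b[13] = 19, b[14] = 2, b[15] = 21, b[16] = 23, b[17] = 6, b[18] = 29, b[19] = 35, b[20] = 26.
Since (b[19], b[20]) = (b[1], b[2]) = (35, 26) (two consecutive terms determine the rest), the sequence is periodic with period 18.
So b[3494] = b[1 + ((3494-1) mod 18)] = b[2] = 26.

26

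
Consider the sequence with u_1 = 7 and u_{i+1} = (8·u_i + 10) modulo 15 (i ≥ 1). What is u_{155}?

13

Computing terms: u_1 = 7,  u_2 = 6,  u_3 = 13,  u_4 = 9,  u_5 = 7.
Since u_5 = u_1 = 7, the sequence is periodic with period 4.
(155 - 1) mod 4 = 2, so u_{155} = u_3 = 13.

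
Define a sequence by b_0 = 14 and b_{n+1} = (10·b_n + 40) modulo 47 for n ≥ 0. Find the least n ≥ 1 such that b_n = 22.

30

Listing terms: b_0 = 14,  b_1 = 39,  b_2 = 7,  b_3 = 16,  b_4 = 12,  b_5 = 19,  b_6 = 42,  b_7 = 37,  b_8 = 34,  b_9 = 4,  b_{10} = 33,  b_{11} = 41,  b_{12} = 27,  b_{13} = 28,  b_{14} = 38,  b_{15} = 44,  b_{16} = 10,  b_{17} = 46,  b_{18} = 30,  b_{19} = 11,  b_{20} = 9,  b_{21} = 36,  b_{22} = 24,  b_{23} = 45,  b_{24} = 20,  b_{25} = 5,  b_{26} = 43,  b_{27} = 0,  b_{28} = 40,  b_{29} = 17,  b_{30} = 22,  b_{31} = 25,  b_{32} = 8,  b_{33} = 26,  b_{34} = 18,  b_{35} = 32,  b_{36} = 31,  b_{37} = 21,  b_{38} = 15,  b_{39} = 2,  b_{40} = 13,  b_{41} = 29,  b_{42} = 1,  b_{43} = 3,  b_{44} = 23,  b_{45} = 35,  b_{46} = 14.
Since b_{46} = b_0 = 14, the sequence is periodic with period 46.
The value 22 first appears (with n ≥ 1) at b_{30}.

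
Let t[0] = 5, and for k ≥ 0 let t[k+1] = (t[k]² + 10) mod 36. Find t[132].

23

We have t[0] = 5, t[1] = 35, t[2] = 11, t[3] = 23, t[4] = 35.
Since t[4] = t[1] = 35, the sequence is eventually periodic: after a pre-period of length 1 it cycles with period 3.
For k ≥ 1, t[k] depends only on (k - 1) mod 3. (132 - 1) mod 3 = 2, so t[132] = t[3] = 23.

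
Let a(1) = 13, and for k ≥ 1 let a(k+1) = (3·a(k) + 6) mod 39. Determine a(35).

6

a(1) = 13, a(2) = 6, a(3) = 24, a(4) = 0, a(5) = 6.
Since a(5) = a(2) = 6, the sequence is eventually periodic: after a pre-period of length 1 it cycles with period 3.
For k ≥ 2, a(k) depends only on (k - 2) mod 3. (35 - 2) mod 3 = 0, so a(35) = a(2) = 6.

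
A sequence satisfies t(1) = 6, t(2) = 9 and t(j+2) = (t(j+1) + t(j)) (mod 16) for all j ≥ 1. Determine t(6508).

8

We have t(1) = 6; t(2) = 9; t(3) = 15; t(4) = 8; t(5) = 7; t(6) = 15; t(7) = 6; t(8) = 5; t(9) = 11; t(10) = 0; t(11) = 11; t(12) = 11; t(13) = 6; t(14) = 1; t(15) = 7; t(16) = 8; t(17) = 15; t(18) = 7; t(19) = 6; t(20) = 13; t(21) = 3; t(22) = 0; t(23) = 3; t(24) = 3; t(25) = 6; t(26) = 9.
Since (t(25), t(26)) = (t(1), t(2)) = (6, 9) (two consecutive terms determine the rest), the sequence is periodic with period 24.
So t(6508) = t(1 + ((6508-1) mod 24)) = t(4) = 8.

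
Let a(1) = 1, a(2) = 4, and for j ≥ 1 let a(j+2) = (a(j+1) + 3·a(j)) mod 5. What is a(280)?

Computing terms: a(1) = 1, a(2) = 4, a(3) = 2, a(4) = 4, a(5) = 0, a(6) = 2, a(7) = 2, a(8) = 3, a(9) = 4, a(10) = 3, a(11) = 0, a(12) = 4, a(13) = 4, a(14) = 1, a(15) = 3, a(16) = 1, a(17) = 0, a(18) = 3, a(19) = 3, a(20) = 2, a(21) = 1, a(22) = 2, a(23) = 0, a(24) = 1, a(25) = 1, a(26) = 4.
Since (a(25), a(26)) = (a(1), a(2)) = (1, 4) (two consecutive terms determine the rest), the sequence is periodic with period 24.
So a(280) = a(1 + ((280-1) mod 24)) = a(16) = 1.

1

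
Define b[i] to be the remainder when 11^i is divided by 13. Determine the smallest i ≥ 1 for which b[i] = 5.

b[0] = 1, b[1] = 11, b[2] = 4, b[3] = 5, b[4] = 3, b[5] = 7, b[6] = 12, b[7] = 2, b[8] = 9, b[9] = 8, b[10] = 10, b[11] = 6, b[12] = 1.
The sequence repeats with period 12.
The value 5 first appears (with i ≥ 1) at b[3].

3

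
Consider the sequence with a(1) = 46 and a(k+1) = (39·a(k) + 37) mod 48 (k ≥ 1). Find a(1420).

Listing terms: a(1) = 46,  a(2) = 7,  a(3) = 22,  a(4) = 31,  a(5) = 46.
The sequence repeats with period 4.
(1420 - 1) mod 4 = 3, so a(1420) = a(4) = 31.

31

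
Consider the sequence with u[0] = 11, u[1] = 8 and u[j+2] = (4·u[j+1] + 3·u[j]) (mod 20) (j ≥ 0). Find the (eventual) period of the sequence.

u[0] = 11,  u[1] = 8,  u[2] = 5,  u[3] = 4,  u[4] = 11,  u[5] = 16,  u[6] = 17,  u[7] = 16,  u[8] = 15,  u[9] = 8,  u[10] = 17,  u[11] = 12,  u[12] = 19,  u[13] = 12,  u[14] = 5,  u[15] = 16,  u[16] = 19,  u[17] = 4,  u[18] = 13,  u[19] = 4,  u[20] = 15,  u[21] = 12,  u[22] = 13,  u[23] = 8,  u[24] = 11,  u[25] = 8.
The sequence repeats with period 24.

24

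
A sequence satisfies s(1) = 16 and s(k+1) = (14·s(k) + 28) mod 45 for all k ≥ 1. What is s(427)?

Listing terms: s(1) = 16; s(2) = 27; s(3) = 1; s(4) = 42; s(5) = 31; s(6) = 12; s(7) = 16.
Since s(7) = s(1) = 16, the sequence is periodic with period 6.
So s(427) = s(1 + ((427-1) mod 6)) = s(1) = 16.

16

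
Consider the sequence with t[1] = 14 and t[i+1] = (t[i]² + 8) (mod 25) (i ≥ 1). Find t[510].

Listing terms: t[1] = 14, t[2] = 4, t[3] = 24, t[4] = 9, t[5] = 14.
The sequence repeats with period 4.
So t[510] = t[1 + ((510-1) mod 4)] = t[2] = 4.

4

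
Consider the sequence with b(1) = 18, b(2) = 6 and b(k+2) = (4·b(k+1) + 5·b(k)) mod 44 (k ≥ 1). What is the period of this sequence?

10

b(1) = 18,  b(2) = 6,  b(3) = 26,  b(4) = 2,  b(5) = 6,  b(6) = 34,  b(7) = 34,  b(8) = 42,  b(9) = 30,  b(10) = 22,  b(11) = 18,  b(12) = 6.
The sequence repeats with period 10.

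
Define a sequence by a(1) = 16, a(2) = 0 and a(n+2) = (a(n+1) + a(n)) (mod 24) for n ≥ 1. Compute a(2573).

Listing terms: a(1) = 16; a(2) = 0; a(3) = 16; a(4) = 16; a(5) = 8; a(6) = 0; a(7) = 8; a(8) = 8; a(9) = 16; a(10) = 0.
Since (a(9), a(10)) = (a(1), a(2)) = (16, 0) (two consecutive terms determine the rest), the sequence is periodic with period 8.
So a(2573) = a(1 + ((2573-1) mod 8)) = a(5) = 8.

8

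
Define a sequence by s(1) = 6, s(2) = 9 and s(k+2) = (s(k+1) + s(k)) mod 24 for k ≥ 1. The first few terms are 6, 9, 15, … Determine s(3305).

15

We have s(1) = 6,  s(2) = 9,  s(3) = 15,  s(4) = 0,  s(5) = 15,  s(6) = 15,  s(7) = 6,  s(8) = 21,  s(9) = 3,  s(10) = 0,  s(11) = 3,  s(12) = 3,  s(13) = 6,  s(14) = 9.
The sequence repeats with period 12.
So s(3305) = s(1 + ((3305-1) mod 12)) = s(5) = 15.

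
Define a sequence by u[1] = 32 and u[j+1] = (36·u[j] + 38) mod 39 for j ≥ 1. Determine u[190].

u[1] = 32,  u[2] = 20,  u[3] = 17,  u[4] = 26,  u[5] = 38,  u[6] = 2,  u[7] = 32.
The sequence repeats with period 6.
(190 - 1) mod 6 = 3, so u[190] = u[4] = 26.

26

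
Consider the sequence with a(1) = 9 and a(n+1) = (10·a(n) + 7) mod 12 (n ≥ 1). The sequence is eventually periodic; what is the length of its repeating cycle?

3

Computing terms: a(1) = 9, a(2) = 1, a(3) = 5, a(4) = 9.
Since a(4) = a(1) = 9, the sequence is periodic with period 3.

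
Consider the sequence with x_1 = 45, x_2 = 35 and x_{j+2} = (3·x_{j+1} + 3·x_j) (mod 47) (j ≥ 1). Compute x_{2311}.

6

We have x_1 = 45; x_2 = 35; x_3 = 5; x_4 = 26; x_5 = 46; x_6 = 28; x_7 = 34; x_8 = 45; x_9 = 2; x_{10} = 0; x_{11} = 6; x_{12} = 18; x_{13} = 25; x_{14} = 35; x_{15} = 39; x_{16} = 34; x_{17} = 31; x_{18} = 7; x_{19} = 20; x_{20} = 34; x_{21} = 21; x_{22} = 24; x_{23} = 41; x_{24} = 7; x_{25} = 3; x_{26} = 30; x_{27} = 5; x_{28} = 11; x_{29} = 1; x_{30} = 36; x_{31} = 17; x_{32} = 18; x_{33} = 11; x_{34} = 40; x_{35} = 12; x_{36} = 15; x_{37} = 34; x_{38} = 6; x_{39} = 26; x_{40} = 2; x_{41} = 37; x_{42} = 23; x_{43} = 39; x_{44} = 45; x_{45} = 17; x_{46} = 45; x_{47} = 45; x_{48} = 35.
The sequence repeats with period 46.
(2311 - 1) mod 46 = 10, so x_{2311} = x_{11} = 6.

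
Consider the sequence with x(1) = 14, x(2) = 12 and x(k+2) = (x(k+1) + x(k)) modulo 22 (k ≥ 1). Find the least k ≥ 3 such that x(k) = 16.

x(1) = 14,  x(2) = 12,  x(3) = 4,  x(4) = 16,  x(5) = 20,  x(6) = 14,  x(7) = 12.
The sequence repeats with period 5.
The value 16 first appears (with k ≥ 3) at x(4).

4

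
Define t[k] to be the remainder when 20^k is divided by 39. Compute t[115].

We have t[1] = 20; t[2] = 10; t[3] = 5; t[4] = 22; t[5] = 11; t[6] = 25; t[7] = 32; t[8] = 16; t[9] = 8; t[10] = 4; t[11] = 2; t[12] = 1; t[13] = 20.
Since t[13] = t[1] = 20, the sequence is periodic with period 12.
So t[115] = t[1 + ((115-1) mod 12)] = t[7] = 32.

32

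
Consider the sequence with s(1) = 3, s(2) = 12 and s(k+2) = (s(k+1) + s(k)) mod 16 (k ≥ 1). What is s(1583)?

Computing terms: s(1) = 3; s(2) = 12; s(3) = 15; s(4) = 11; s(5) = 10; s(6) = 5; s(7) = 15; s(8) = 4; s(9) = 3; s(10) = 7; s(11) = 10; s(12) = 1; s(13) = 11; s(14) = 12; s(15) = 7; s(16) = 3; s(17) = 10; s(18) = 13; s(19) = 7; s(20) = 4; s(21) = 11; s(22) = 15; s(23) = 10; s(24) = 9; s(25) = 3; s(26) = 12.
Since (s(25), s(26)) = (s(1), s(2)) = (3, 12) (two consecutive terms determine the rest), the sequence is periodic with period 24.
(1583 - 1) mod 24 = 22, so s(1583) = s(23) = 10.

10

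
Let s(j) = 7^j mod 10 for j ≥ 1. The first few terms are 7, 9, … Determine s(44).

Computing terms: s(1) = 7,  s(2) = 9,  s(3) = 3,  s(4) = 1,  s(5) = 7.
The sequence repeats with period 4.
(44 - 1) mod 4 = 3, so s(44) = s(4) = 1.

1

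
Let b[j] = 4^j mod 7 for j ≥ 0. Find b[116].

2

Computing terms: b[0] = 1, b[1] = 4, b[2] = 2, b[3] = 1.
Since b[3] = b[0] = 1, the sequence is periodic with period 3.
(116 - 0) mod 3 = 2, so b[116] = b[2] = 2.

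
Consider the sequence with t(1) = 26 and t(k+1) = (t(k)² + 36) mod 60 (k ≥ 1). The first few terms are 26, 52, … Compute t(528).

t(1) = 26, t(2) = 52, t(3) = 40, t(4) = 16, t(5) = 52.
Since t(5) = t(2) = 52, the sequence is eventually periodic: after a pre-period of length 1 it cycles with period 3.
For k ≥ 2, t(k) depends only on (k - 2) mod 3. (528 - 2) mod 3 = 1, so t(528) = t(3) = 40.

40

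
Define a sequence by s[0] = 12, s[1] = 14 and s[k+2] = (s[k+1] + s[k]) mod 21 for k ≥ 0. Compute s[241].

14

s[0] = 12, s[1] = 14, s[2] = 5, s[3] = 19, s[4] = 3, s[5] = 1, s[6] = 4, s[7] = 5, s[8] = 9, s[9] = 14, s[10] = 2, s[11] = 16, s[12] = 18, s[13] = 13, s[14] = 10, s[15] = 2, s[16] = 12, s[17] = 14.
The sequence repeats with period 16.
So s[241] = s[0 + ((241-0) mod 16)] = s[1] = 14.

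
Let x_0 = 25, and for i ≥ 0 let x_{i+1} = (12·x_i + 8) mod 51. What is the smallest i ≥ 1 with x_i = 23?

8

We have x_0 = 25; x_1 = 2; x_2 = 32; x_3 = 35; x_4 = 20; x_5 = 44; x_6 = 26; x_7 = 14; x_8 = 23; x_9 = 29; x_{10} = 50; x_{11} = 47; x_{12} = 11; x_{13} = 38; x_{14} = 5; x_{15} = 17; x_{16} = 8; x_{17} = 2.
Since x_{17} = x_1 = 2, the sequence is eventually periodic: after a pre-period of length 1 it cycles with period 16.
The value 23 first appears (with i ≥ 1) at x_8.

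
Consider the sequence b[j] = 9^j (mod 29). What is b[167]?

13

We have b[1] = 9,  b[2] = 23,  b[3] = 4,  b[4] = 7,  b[5] = 5,  b[6] = 16,  b[7] = 28,  b[8] = 20,  b[9] = 6,  b[10] = 25,  b[11] = 22,  b[12] = 24,  b[13] = 13,  b[14] = 1,  b[15] = 9.
Since b[15] = b[1] = 9, the sequence is periodic with period 14.
So b[167] = b[1 + ((167-1) mod 14)] = b[13] = 13.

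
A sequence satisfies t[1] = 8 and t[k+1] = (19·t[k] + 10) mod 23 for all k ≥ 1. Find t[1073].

We have t[1] = 8, t[2] = 1, t[3] = 6, t[4] = 9, t[5] = 20, t[6] = 22, t[7] = 14, t[8] = 0, t[9] = 10, t[10] = 16, t[11] = 15, t[12] = 19, t[13] = 3, t[14] = 21, t[15] = 18, t[16] = 7, t[17] = 5, t[18] = 13, t[19] = 4, t[20] = 17, t[21] = 11, t[22] = 12, t[23] = 8.
Since t[23] = t[1] = 8, the sequence is periodic with period 22.
So t[1073] = t[1 + ((1073-1) mod 22)] = t[17] = 5.

5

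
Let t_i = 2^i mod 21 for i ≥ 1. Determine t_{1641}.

Listing terms: t_1 = 2, t_2 = 4, t_3 = 8, t_4 = 16, t_5 = 11, t_6 = 1, t_7 = 2.
The sequence repeats with period 6.
(1641 - 1) mod 6 = 2, so t_{1641} = t_3 = 8.

8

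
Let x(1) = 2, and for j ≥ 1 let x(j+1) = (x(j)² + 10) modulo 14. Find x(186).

Computing terms: x(1) = 2,  x(2) = 0,  x(3) = 10,  x(4) = 12,  x(5) = 0.
Since x(5) = x(2) = 0, the sequence is eventually periodic: after a pre-period of length 1 it cycles with period 3.
For j ≥ 2, x(j) depends only on (j - 2) mod 3. (186 - 2) mod 3 = 1, so x(186) = x(3) = 10.

10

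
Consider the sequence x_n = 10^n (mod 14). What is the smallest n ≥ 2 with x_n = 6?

3

Computing terms: x_1 = 10; x_2 = 2; x_3 = 6; x_4 = 4; x_5 = 12; x_6 = 8; x_7 = 10.
Since x_7 = x_1 = 10, the sequence is periodic with period 6.
The value 6 first appears (with n ≥ 2) at x_3.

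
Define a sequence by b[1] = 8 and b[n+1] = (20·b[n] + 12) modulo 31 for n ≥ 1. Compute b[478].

20

b[1] = 8,  b[2] = 17,  b[3] = 11,  b[4] = 15,  b[5] = 2,  b[6] = 21,  b[7] = 29,  b[8] = 3,  b[9] = 10,  b[10] = 26,  b[11] = 5,  b[12] = 19,  b[13] = 20,  b[14] = 9,  b[15] = 6,  b[16] = 8.
Since b[16] = b[1] = 8, the sequence is periodic with period 15.
So b[478] = b[1 + ((478-1) mod 15)] = b[13] = 20.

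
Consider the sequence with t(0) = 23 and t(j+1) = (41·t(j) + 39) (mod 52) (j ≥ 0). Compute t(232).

Computing terms: t(0) = 23; t(1) = 46; t(2) = 1; t(3) = 28; t(4) = 43; t(5) = 34; t(6) = 29; t(7) = 32; t(8) = 51; t(9) = 50; t(10) = 9; t(11) = 44; t(12) = 23.
Since t(12) = t(0) = 23, the sequence is periodic with period 12.
So t(232) = t(0 + ((232-0) mod 12)) = t(4) = 43.

43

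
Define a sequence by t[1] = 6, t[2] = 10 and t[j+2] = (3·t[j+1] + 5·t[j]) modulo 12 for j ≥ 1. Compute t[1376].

2

Listing terms: t[1] = 6, t[2] = 10, t[3] = 0, t[4] = 2, t[5] = 6, t[6] = 4, t[7] = 6, t[8] = 2, t[9] = 0, t[10] = 10, t[11] = 6, t[12] = 8, t[13] = 6, t[14] = 10.
Since (t[13], t[14]) = (t[1], t[2]) = (6, 10) (two consecutive terms determine the rest), the sequence is periodic with period 12.
So t[1376] = t[1 + ((1376-1) mod 12)] = t[8] = 2.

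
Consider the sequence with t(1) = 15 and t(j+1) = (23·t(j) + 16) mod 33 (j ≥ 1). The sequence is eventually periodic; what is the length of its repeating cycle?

22

Listing terms: t(1) = 15, t(2) = 31, t(3) = 3, t(4) = 19, t(5) = 24, t(6) = 7, t(7) = 12, t(8) = 28, t(9) = 0, t(10) = 16, t(11) = 21, t(12) = 4, t(13) = 9, t(14) = 25, t(15) = 30, t(16) = 13, t(17) = 18, t(18) = 1, t(19) = 6, t(20) = 22, t(21) = 27, t(22) = 10, t(23) = 15.
Since t(23) = t(1) = 15, the sequence is periodic with period 22.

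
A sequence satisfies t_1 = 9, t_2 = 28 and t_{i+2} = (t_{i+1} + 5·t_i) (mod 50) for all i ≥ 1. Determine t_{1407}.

Listing terms: t_1 = 9, t_2 = 28, t_3 = 23, t_4 = 13, t_5 = 28, t_6 = 43, t_7 = 33, t_8 = 48, t_9 = 13, t_{10} = 3, t_{11} = 18, t_{12} = 33, t_{13} = 23, t_{14} = 38, t_{15} = 3, t_{16} = 43, t_{17} = 8, t_{18} = 23, t_{19} = 13.
Since (t_{18}, t_{19}) = (t_3, t_4) = (23, 13) (two consecutive terms determine the rest), the sequence is eventually periodic: after a pre-period of length 2 it cycles with period 15.
For i ≥ 3, t_i depends only on (i - 3) mod 15. (1407 - 3) mod 15 = 9, so t_{1407} = t_{12} = 33.

33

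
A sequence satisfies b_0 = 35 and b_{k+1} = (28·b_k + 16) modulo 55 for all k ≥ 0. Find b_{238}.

44

Computing terms: b_0 = 35; b_1 = 6; b_2 = 19; b_3 = 53; b_4 = 15; b_5 = 51; b_6 = 14; b_7 = 23; b_8 = 0; b_9 = 16; b_{10} = 24; b_{11} = 28; b_{12} = 30; b_{13} = 31; b_{14} = 4; b_{15} = 18; b_{16} = 25; b_{17} = 1; b_{18} = 44; b_{19} = 38; b_{20} = 35.
Since b_{20} = b_0 = 35, the sequence is periodic with period 20.
(238 - 0) mod 20 = 18, so b_{238} = b_{18} = 44.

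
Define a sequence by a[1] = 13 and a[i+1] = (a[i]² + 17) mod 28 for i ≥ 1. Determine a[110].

We have a[1] = 13, a[2] = 18, a[3] = 5, a[4] = 14, a[5] = 17, a[6] = 26, a[7] = 21, a[8] = 10, a[9] = 5.
Since a[9] = a[3] = 5, the sequence is eventually periodic: after a pre-period of length 2 it cycles with period 6.
For i ≥ 3, a[i] depends only on (i - 3) mod 6. (110 - 3) mod 6 = 5, so a[110] = a[8] = 10.

10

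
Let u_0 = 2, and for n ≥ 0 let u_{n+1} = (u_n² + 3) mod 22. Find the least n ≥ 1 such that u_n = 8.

Computing terms: u_0 = 2; u_1 = 7; u_2 = 8; u_3 = 1; u_4 = 4; u_5 = 19; u_6 = 12; u_7 = 15; u_8 = 8.
Since u_8 = u_2 = 8, the sequence is eventually periodic: after a pre-period of length 2 it cycles with period 6.
The value 8 first appears (with n ≥ 1) at u_2.

2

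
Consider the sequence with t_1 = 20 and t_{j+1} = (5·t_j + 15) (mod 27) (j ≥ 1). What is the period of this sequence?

18

Computing terms: t_1 = 20, t_2 = 7, t_3 = 23, t_4 = 22, t_5 = 17, t_6 = 19, t_7 = 2, t_8 = 25, t_9 = 5, t_{10} = 13, t_{11} = 26, t_{12} = 10, t_{13} = 11, t_{14} = 16, t_{15} = 14, t_{16} = 4, t_{17} = 8, t_{18} = 1, t_{19} = 20.
Since t_{19} = t_1 = 20, the sequence is periodic with period 18.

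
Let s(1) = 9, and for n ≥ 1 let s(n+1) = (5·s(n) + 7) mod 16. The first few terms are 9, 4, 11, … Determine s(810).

12

We have s(1) = 9,  s(2) = 4,  s(3) = 11,  s(4) = 14,  s(5) = 13,  s(6) = 8,  s(7) = 15,  s(8) = 2,  s(9) = 1,  s(10) = 12,  s(11) = 3,  s(12) = 6,  s(13) = 5,  s(14) = 0,  s(15) = 7,  s(16) = 10,  s(17) = 9.
Since s(17) = s(1) = 9, the sequence is periodic with period 16.
(810 - 1) mod 16 = 9, so s(810) = s(10) = 12.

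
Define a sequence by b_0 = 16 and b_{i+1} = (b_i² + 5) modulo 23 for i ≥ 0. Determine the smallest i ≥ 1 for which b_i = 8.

1

Computing terms: b_0 = 16,  b_1 = 8,  b_2 = 0,  b_3 = 5,  b_4 = 7,  b_5 = 8.
Since b_5 = b_1 = 8, the sequence is eventually periodic: after a pre-period of length 1 it cycles with period 4.
The value 8 first appears (with i ≥ 1) at b_1.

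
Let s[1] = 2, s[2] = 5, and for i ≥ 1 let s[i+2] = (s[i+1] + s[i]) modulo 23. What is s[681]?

16

We have s[1] = 2,  s[2] = 5,  s[3] = 7,  s[4] = 12,  s[5] = 19,  s[6] = 8,  s[7] = 4,  s[8] = 12,  s[9] = 16,  s[10] = 5,  s[11] = 21,  s[12] = 3,  s[13] = 1,  s[14] = 4,  s[15] = 5,  s[16] = 9,  s[17] = 14,  s[18] = 0,  s[19] = 14,  s[20] = 14,  s[21] = 5,  s[22] = 19,  s[23] = 1,  s[24] = 20,  s[25] = 21,  s[26] = 18,  s[27] = 16,  s[28] = 11,  s[29] = 4,  s[30] = 15,  s[31] = 19,  s[32] = 11,  s[33] = 7,  s[34] = 18,  s[35] = 2,  s[36] = 20,  s[37] = 22,  s[38] = 19,  s[39] = 18,  s[40] = 14,  s[41] = 9,  s[42] = 0,  s[43] = 9,  s[44] = 9,  s[45] = 18,  s[46] = 4,  s[47] = 22,  s[48] = 3,  s[49] = 2,  s[50] = 5.
Since (s[49], s[50]) = (s[1], s[2]) = (2, 5) (two consecutive terms determine the rest), the sequence is periodic with period 48.
(681 - 1) mod 48 = 8, so s[681] = s[9] = 16.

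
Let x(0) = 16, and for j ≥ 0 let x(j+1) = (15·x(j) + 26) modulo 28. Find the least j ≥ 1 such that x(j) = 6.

x(0) = 16; x(1) = 14; x(2) = 12; x(3) = 10; x(4) = 8; x(5) = 6; x(6) = 4; x(7) = 2; x(8) = 0; x(9) = 26; x(10) = 24; x(11) = 22; x(12) = 20; x(13) = 18; x(14) = 16.
Since x(14) = x(0) = 16, the sequence is periodic with period 14.
The value 6 first appears (with j ≥ 1) at x(5).

5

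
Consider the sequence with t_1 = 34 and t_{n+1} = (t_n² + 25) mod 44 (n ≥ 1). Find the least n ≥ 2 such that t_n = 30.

We have t_1 = 34, t_2 = 37, t_3 = 30, t_4 = 1, t_5 = 26, t_6 = 41, t_7 = 34.
Since t_7 = t_1 = 34, the sequence is periodic with period 6.
The value 30 first appears (with n ≥ 2) at t_3.

3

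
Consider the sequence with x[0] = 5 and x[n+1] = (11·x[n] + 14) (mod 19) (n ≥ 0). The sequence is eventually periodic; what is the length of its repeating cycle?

3

Computing terms: x[0] = 5, x[1] = 12, x[2] = 13, x[3] = 5.
The sequence repeats with period 3.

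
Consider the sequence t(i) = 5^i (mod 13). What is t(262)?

12

t(0) = 1; t(1) = 5; t(2) = 12; t(3) = 8; t(4) = 1.
The sequence repeats with period 4.
So t(262) = t(0 + ((262-0) mod 4)) = t(2) = 12.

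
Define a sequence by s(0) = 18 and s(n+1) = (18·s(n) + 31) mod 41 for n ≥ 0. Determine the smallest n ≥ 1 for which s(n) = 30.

3

Listing terms: s(0) = 18,  s(1) = 27,  s(2) = 25,  s(3) = 30,  s(4) = 38,  s(5) = 18.
The sequence repeats with period 5.
The value 30 first appears (with n ≥ 1) at s(3).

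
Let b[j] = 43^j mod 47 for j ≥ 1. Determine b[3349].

Listing terms: b[1] = 43,  b[2] = 16,  b[3] = 30,  b[4] = 21,  b[5] = 10,  b[6] = 7,  b[7] = 19,  b[8] = 18,  b[9] = 22,  b[10] = 6,  b[11] = 23,  b[12] = 2,  b[13] = 39,  b[14] = 32,  b[15] = 13,  b[16] = 42,  b[17] = 20,  b[18] = 14,  b[19] = 38,  b[20] = 36,  b[21] = 44,  b[22] = 12,  b[23] = 46,  b[24] = 4,  b[25] = 31,  b[26] = 17,  b[27] = 26,  b[28] = 37,  b[29] = 40,  b[30] = 28,  b[31] = 29,  b[32] = 25,  b[33] = 41,  b[34] = 24,  b[35] = 45,  b[36] = 8,  b[37] = 15,  b[38] = 34,  b[39] = 5,  b[40] = 27,  b[41] = 33,  b[42] = 9,  b[43] = 11,  b[44] = 3,  b[45] = 35,  b[46] = 1,  b[47] = 43.
The sequence repeats with period 46.
(3349 - 1) mod 46 = 36, so b[3349] = b[37] = 15.

15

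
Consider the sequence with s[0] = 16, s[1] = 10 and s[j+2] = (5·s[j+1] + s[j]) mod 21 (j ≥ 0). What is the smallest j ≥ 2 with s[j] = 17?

7

Computing terms: s[0] = 16; s[1] = 10; s[2] = 3; s[3] = 4; s[4] = 2; s[5] = 14; s[6] = 9; s[7] = 17; s[8] = 10; s[9] = 4; s[10] = 9; s[11] = 7; s[12] = 2; s[13] = 17; s[14] = 3; s[15] = 11; s[16] = 16; s[17] = 7; s[18] = 9; s[19] = 10; s[20] = 17; s[21] = 11; s[22] = 9; s[23] = 14; s[24] = 16; s[25] = 10.
Since (s[24], s[25]) = (s[0], s[1]) = (16, 10) (two consecutive terms determine the rest), the sequence is periodic with period 24.
The value 17 first appears (with j ≥ 2) at s[7].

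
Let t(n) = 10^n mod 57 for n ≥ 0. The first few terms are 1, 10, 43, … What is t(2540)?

43

Computing terms: t(0) = 1, t(1) = 10, t(2) = 43, t(3) = 31, t(4) = 25, t(5) = 22, t(6) = 49, t(7) = 34, t(8) = 55, t(9) = 37, t(10) = 28, t(11) = 52, t(12) = 7, t(13) = 13, t(14) = 16, t(15) = 46, t(16) = 4, t(17) = 40, t(18) = 1.
The sequence repeats with period 18.
So t(2540) = t(0 + ((2540-0) mod 18)) = t(2) = 43.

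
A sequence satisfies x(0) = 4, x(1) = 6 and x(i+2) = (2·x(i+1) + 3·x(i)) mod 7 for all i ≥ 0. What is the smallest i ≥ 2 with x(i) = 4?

We have x(0) = 4,  x(1) = 6,  x(2) = 3,  x(3) = 3,  x(4) = 1,  x(5) = 4,  x(6) = 4,  x(7) = 6.
Since (x(6), x(7)) = (x(0), x(1)) = (4, 6) (two consecutive terms determine the rest), the sequence is periodic with period 6.
The value 4 first appears (with i ≥ 2) at x(5).

5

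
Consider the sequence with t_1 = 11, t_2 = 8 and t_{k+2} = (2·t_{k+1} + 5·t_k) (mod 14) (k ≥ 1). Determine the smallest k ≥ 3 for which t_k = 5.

Computing terms: t_1 = 11,  t_2 = 8,  t_3 = 1,  t_4 = 0,  t_5 = 5,  t_6 = 10,  t_7 = 3,  t_8 = 0,  t_9 = 1,  t_{10} = 2,  t_{11} = 9,  t_{12} = 0,  t_{13} = 3,  t_{14} = 6,  t_{15} = 13,  t_{16} = 0,  t_{17} = 9,  t_{18} = 4,  t_{19} = 11,  t_{20} = 0,  t_{21} = 13,  t_{22} = 12,  t_{23} = 5,  t_{24} = 0,  t_{25} = 11,  t_{26} = 8.
Since (t_{25}, t_{26}) = (t_1, t_2) = (11, 8) (two consecutive terms determine the rest), the sequence is periodic with period 24.
The value 5 first appears (with k ≥ 3) at t_5.

5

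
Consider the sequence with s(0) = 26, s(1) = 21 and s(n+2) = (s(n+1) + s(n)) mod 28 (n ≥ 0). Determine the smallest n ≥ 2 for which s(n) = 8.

Computing terms: s(0) = 26,  s(1) = 21,  s(2) = 19,  s(3) = 12,  s(4) = 3,  s(5) = 15,  s(6) = 18,  s(7) = 5,  s(8) = 23,  s(9) = 0,  s(10) = 23,  s(11) = 23,  s(12) = 18,  s(13) = 13,  s(14) = 3,  s(15) = 16,  s(16) = 19,  s(17) = 7,  s(18) = 26,  s(19) = 5,  s(20) = 3,  s(21) = 8,  s(22) = 11,  s(23) = 19,  s(24) = 2,  s(25) = 21,  s(26) = 23,  s(27) = 16,  s(28) = 11,  s(29) = 27,  s(30) = 10,  s(31) = 9,  s(32) = 19,  s(33) = 0,  s(34) = 19,  s(35) = 19,  s(36) = 10,  s(37) = 1,  s(38) = 11,  s(39) = 12,  s(40) = 23,  s(41) = 7,  s(42) = 2,  s(43) = 9,  s(44) = 11,  s(45) = 20,  s(46) = 3,  s(47) = 23,  s(48) = 26,  s(49) = 21.
Since (s(48), s(49)) = (s(0), s(1)) = (26, 21) (two consecutive terms determine the rest), the sequence is periodic with period 48.
The value 8 first appears (with n ≥ 2) at s(21).

21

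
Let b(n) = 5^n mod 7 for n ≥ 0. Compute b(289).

Listing terms: b(0) = 1; b(1) = 5; b(2) = 4; b(3) = 6; b(4) = 2; b(5) = 3; b(6) = 1.
Since b(6) = b(0) = 1, the sequence is periodic with period 6.
(289 - 0) mod 6 = 1, so b(289) = b(1) = 5.

5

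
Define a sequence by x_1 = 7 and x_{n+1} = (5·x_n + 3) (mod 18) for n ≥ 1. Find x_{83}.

1

Computing terms: x_1 = 7; x_2 = 2; x_3 = 13; x_4 = 14; x_5 = 1; x_6 = 8; x_7 = 7.
The sequence repeats with period 6.
(83 - 1) mod 6 = 4, so x_{83} = x_5 = 1.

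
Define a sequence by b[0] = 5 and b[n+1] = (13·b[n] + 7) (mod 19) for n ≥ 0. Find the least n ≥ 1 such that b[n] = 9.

11

Computing terms: b[0] = 5, b[1] = 15, b[2] = 12, b[3] = 11, b[4] = 17, b[5] = 0, b[6] = 7, b[7] = 3, b[8] = 8, b[9] = 16, b[10] = 6, b[11] = 9, b[12] = 10, b[13] = 4, b[14] = 2, b[15] = 14, b[16] = 18, b[17] = 13, b[18] = 5.
The sequence repeats with period 18.
The value 9 first appears (with n ≥ 1) at b[11].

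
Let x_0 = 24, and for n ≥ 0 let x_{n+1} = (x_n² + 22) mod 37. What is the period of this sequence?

4

We have x_0 = 24, x_1 = 6, x_2 = 21, x_3 = 19, x_4 = 13, x_5 = 6.
Since x_5 = x_1 = 6, the sequence is eventually periodic: after a pre-period of length 1 it cycles with period 4.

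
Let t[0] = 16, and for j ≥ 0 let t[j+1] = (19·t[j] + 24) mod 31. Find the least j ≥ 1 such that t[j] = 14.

13

t[0] = 16,  t[1] = 18,  t[2] = 25,  t[3] = 3,  t[4] = 19,  t[5] = 13,  t[6] = 23,  t[7] = 27,  t[8] = 10,  t[9] = 28,  t[10] = 29,  t[11] = 17,  t[12] = 6,  t[13] = 14,  t[14] = 11,  t[15] = 16.
Since t[15] = t[0] = 16, the sequence is periodic with period 15.
The value 14 first appears (with j ≥ 1) at t[13].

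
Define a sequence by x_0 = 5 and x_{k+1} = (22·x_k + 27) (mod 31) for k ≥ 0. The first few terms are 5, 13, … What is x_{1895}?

1

Computing terms: x_0 = 5; x_1 = 13; x_2 = 3; x_3 = 0; x_4 = 27; x_5 = 1; x_6 = 18; x_7 = 20; x_8 = 2; x_9 = 9; x_{10} = 8; x_{11} = 17; x_{12} = 29; x_{13} = 14; x_{14} = 25; x_{15} = 19; x_{16} = 11; x_{17} = 21; x_{18} = 24; x_{19} = 28; x_{20} = 23; x_{21} = 6; x_{22} = 4; x_{23} = 22; x_{24} = 15; x_{25} = 16; x_{26} = 7; x_{27} = 26; x_{28} = 10; x_{29} = 30; x_{30} = 5.
The sequence repeats with period 30.
(1895 - 0) mod 30 = 5, so x_{1895} = x_5 = 1.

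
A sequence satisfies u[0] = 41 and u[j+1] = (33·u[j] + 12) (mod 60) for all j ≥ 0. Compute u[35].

33

u[0] = 41; u[1] = 45; u[2] = 57; u[3] = 33; u[4] = 21; u[5] = 45.
Since u[5] = u[1] = 45, the sequence is eventually periodic: after a pre-period of length 1 it cycles with period 4.
For j ≥ 1, u[j] depends only on (j - 1) mod 4. (35 - 1) mod 4 = 2, so u[35] = u[3] = 33.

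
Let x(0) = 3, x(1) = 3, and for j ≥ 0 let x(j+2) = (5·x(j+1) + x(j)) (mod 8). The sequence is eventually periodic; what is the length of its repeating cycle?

12

x(0) = 3, x(1) = 3, x(2) = 2, x(3) = 5, x(4) = 3, x(5) = 4, x(6) = 7, x(7) = 7, x(8) = 2, x(9) = 1, x(10) = 7, x(11) = 4, x(12) = 3, x(13) = 3.
The sequence repeats with period 12.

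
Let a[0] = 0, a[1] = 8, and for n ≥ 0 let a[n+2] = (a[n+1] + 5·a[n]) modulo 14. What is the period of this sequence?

21

Listing terms: a[0] = 0; a[1] = 8; a[2] = 8; a[3] = 6; a[4] = 4; a[5] = 6; a[6] = 12; a[7] = 0; a[8] = 4; a[9] = 4; a[10] = 10; a[11] = 2; a[12] = 10; a[13] = 6; a[14] = 0; a[15] = 2; a[16] = 2; a[17] = 12; a[18] = 8; a[19] = 12; a[20] = 10; a[21] = 0; a[22] = 8.
Since (a[21], a[22]) = (a[0], a[1]) = (0, 8) (two consecutive terms determine the rest), the sequence is periodic with period 21.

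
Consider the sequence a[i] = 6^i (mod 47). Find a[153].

2

Computing terms: a[0] = 1,  a[1] = 6,  a[2] = 36,  a[3] = 28,  a[4] = 27,  a[5] = 21,  a[6] = 32,  a[7] = 4,  a[8] = 24,  a[9] = 3,  a[10] = 18,  a[11] = 14,  a[12] = 37,  a[13] = 34,  a[14] = 16,  a[15] = 2,  a[16] = 12,  a[17] = 25,  a[18] = 9,  a[19] = 7,  a[20] = 42,  a[21] = 17,  a[22] = 8,  a[23] = 1.
The sequence repeats with period 23.
(153 - 0) mod 23 = 15, so a[153] = a[15] = 2.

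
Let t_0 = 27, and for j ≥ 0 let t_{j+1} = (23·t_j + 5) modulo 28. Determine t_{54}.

Computing terms: t_0 = 27,  t_1 = 10,  t_2 = 11,  t_3 = 6,  t_4 = 3,  t_5 = 18,  t_6 = 27.
Since t_6 = t_0 = 27, the sequence is periodic with period 6.
So t_{54} = t_{0 + ((54-0) mod 6)} = t_0 = 27.

27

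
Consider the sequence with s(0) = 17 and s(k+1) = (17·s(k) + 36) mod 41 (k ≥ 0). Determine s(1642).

Computing terms: s(0) = 17, s(1) = 38, s(2) = 26, s(3) = 27, s(4) = 3, s(5) = 5, s(6) = 39, s(7) = 2, s(8) = 29, s(9) = 37, s(10) = 9, s(11) = 25, s(12) = 10, s(13) = 1, s(14) = 12, s(15) = 35, s(16) = 16, s(17) = 21, s(18) = 24, s(19) = 34, s(20) = 40, s(21) = 19, s(22) = 31, s(23) = 30, s(24) = 13, s(25) = 11, s(26) = 18, s(27) = 14, s(28) = 28, s(29) = 20, s(30) = 7, s(31) = 32, s(32) = 6, s(33) = 15, s(34) = 4, s(35) = 22, s(36) = 0, s(37) = 36, s(38) = 33, s(39) = 23, s(40) = 17.
The sequence repeats with period 40.
So s(1642) = s(0 + ((1642-0) mod 40)) = s(2) = 26.

26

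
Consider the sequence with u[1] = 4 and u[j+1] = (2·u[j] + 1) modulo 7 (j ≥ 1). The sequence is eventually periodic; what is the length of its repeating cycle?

We have u[1] = 4; u[2] = 2; u[3] = 5; u[4] = 4.
The sequence repeats with period 3.

3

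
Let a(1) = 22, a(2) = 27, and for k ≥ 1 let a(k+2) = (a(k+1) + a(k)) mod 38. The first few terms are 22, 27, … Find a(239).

11

a(1) = 22; a(2) = 27; a(3) = 11; a(4) = 0; a(5) = 11; a(6) = 11; a(7) = 22; a(8) = 33; a(9) = 17; a(10) = 12; a(11) = 29; a(12) = 3; a(13) = 32; a(14) = 35; a(15) = 29; a(16) = 26; a(17) = 17; a(18) = 5; a(19) = 22; a(20) = 27.
The sequence repeats with period 18.
So a(239) = a(1 + ((239-1) mod 18)) = a(5) = 11.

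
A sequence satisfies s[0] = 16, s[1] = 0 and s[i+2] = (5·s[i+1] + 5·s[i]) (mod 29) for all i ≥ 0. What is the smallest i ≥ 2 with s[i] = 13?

14

We have s[0] = 16,  s[1] = 0,  s[2] = 22,  s[3] = 23,  s[4] = 22,  s[5] = 22,  s[6] = 17,  s[7] = 21,  s[8] = 16,  s[9] = 11,  s[10] = 19,  s[11] = 5,  s[12] = 4,  s[13] = 16,  s[14] = 13,  s[15] = 0,  s[16] = 7,  s[17] = 6,  s[18] = 7,  s[19] = 7,  s[20] = 12,  s[21] = 8,  s[22] = 13,  s[23] = 18,  s[24] = 10,  s[25] = 24,  s[26] = 25,  s[27] = 13,  s[28] = 16,  s[29] = 0.
The sequence repeats with period 28.
The value 13 first appears (with i ≥ 2) at s[14].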